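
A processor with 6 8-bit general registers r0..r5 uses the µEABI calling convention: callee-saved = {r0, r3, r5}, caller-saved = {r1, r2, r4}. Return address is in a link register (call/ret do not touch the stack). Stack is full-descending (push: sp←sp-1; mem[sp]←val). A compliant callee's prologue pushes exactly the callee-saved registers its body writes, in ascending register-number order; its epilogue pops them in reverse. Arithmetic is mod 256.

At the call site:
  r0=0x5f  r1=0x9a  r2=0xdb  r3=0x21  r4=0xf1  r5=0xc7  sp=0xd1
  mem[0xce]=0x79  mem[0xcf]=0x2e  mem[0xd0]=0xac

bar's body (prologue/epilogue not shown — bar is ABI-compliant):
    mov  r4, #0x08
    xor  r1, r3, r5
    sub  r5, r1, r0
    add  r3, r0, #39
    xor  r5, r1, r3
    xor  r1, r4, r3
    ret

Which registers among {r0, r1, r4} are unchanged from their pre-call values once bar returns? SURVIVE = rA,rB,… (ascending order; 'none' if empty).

prologue: push r3 → mem[0xd0]=0x21, sp=0xd0
prologue: push r5 → mem[0xcf]=0xc7, sp=0xcf
body[0] mov  r4, #0x08 → r4=0x08
body[1] xor  r1, r3, r5 → r1=0xe6
body[2] sub  r5, r1, r0 → r5=0x87
body[3] add  r3, r0, #39 → r3=0x86
body[4] xor  r5, r1, r3 → r5=0x60
body[5] xor  r1, r4, r3 → r1=0x8e
epilogue: pop r5=0xc7, sp=0xd0
epilogue: pop r3=0x21, sp=0xd1
r0: callee-saved, written=False
r1: caller-saved, written=True
r4: caller-saved, written=True

SURVIVE = r0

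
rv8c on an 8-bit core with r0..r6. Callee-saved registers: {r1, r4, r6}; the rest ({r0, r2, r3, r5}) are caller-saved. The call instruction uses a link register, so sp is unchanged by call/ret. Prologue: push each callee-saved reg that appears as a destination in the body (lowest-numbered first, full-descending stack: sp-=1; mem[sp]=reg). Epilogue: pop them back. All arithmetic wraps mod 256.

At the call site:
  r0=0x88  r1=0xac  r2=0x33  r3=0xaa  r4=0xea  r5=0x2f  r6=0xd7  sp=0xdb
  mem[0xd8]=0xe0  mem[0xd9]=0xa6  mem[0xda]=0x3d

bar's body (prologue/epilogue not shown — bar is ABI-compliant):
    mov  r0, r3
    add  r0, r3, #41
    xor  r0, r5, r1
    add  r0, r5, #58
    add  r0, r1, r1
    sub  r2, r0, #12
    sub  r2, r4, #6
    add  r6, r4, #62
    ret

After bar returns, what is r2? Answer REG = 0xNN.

prologue: push r6 -> mem[0xda]=0xd7, sp=0xda
body[0] mov  r0, r3 -> r0=0xaa
body[1] add  r0, r3, #41 -> r0=0xd3
body[2] xor  r0, r5, r1 -> r0=0x83
body[3] add  r0, r5, #58 -> r0=0x69
body[4] add  r0, r1, r1 -> r0=0x58
body[5] sub  r2, r0, #12 -> r2=0x4c
body[6] sub  r2, r4, #6 -> r2=0xe4
body[7] add  r6, r4, #62 -> r6=0x28
epilogue: pop r6=0xd7, sp=0xdb
r2 is caller-saved -> body value

REG = 0xe4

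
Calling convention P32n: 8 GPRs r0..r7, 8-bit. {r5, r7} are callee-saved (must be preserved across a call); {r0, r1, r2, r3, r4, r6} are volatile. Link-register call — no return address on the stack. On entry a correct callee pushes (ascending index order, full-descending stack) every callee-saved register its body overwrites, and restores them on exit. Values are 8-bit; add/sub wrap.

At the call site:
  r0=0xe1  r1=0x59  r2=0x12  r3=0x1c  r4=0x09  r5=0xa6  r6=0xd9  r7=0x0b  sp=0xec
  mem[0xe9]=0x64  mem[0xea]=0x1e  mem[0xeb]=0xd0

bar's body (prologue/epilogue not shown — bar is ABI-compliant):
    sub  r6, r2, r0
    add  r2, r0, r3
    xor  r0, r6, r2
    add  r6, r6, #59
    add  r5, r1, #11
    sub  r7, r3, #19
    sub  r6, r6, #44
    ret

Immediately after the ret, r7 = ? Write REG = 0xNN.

prologue: push r5 → mem[0xeb]=0xa6, sp=0xeb
prologue: push r7 → mem[0xea]=0x0b, sp=0xea
body[0] sub  r6, r2, r0 → r6=0x31
body[1] add  r2, r0, r3 → r2=0xfd
body[2] xor  r0, r6, r2 → r0=0xcc
body[3] add  r6, r6, #59 → r6=0x6c
body[4] add  r5, r1, #11 → r5=0x64
body[5] sub  r7, r3, #19 → r7=0x09
body[6] sub  r6, r6, #44 → r6=0x40
epilogue: pop r7=0x0b, sp=0xeb
epilogue: pop r5=0xa6, sp=0xec
r7 is callee-saved → restored

REG = 0x0b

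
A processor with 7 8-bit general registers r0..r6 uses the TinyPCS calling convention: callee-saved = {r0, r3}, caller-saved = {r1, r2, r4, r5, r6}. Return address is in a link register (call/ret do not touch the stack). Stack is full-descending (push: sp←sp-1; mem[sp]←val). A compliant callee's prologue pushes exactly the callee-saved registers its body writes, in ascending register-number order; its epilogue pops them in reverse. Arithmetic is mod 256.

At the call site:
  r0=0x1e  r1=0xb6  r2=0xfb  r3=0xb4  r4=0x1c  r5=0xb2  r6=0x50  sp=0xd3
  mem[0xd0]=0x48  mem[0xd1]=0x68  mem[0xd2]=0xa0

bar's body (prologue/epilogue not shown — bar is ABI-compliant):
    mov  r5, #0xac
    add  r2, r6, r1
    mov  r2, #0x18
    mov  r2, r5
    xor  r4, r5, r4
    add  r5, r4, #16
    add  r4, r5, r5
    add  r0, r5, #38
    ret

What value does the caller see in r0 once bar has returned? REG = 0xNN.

REG = 0x1e

prologue: push r0 -> mem[0xd2]=0x1e, sp=0xd2
body[0] mov  r5, #0xac -> r5=0xac
body[1] add  r2, r6, r1 -> r2=0x06
body[2] mov  r2, #0x18 -> r2=0x18
body[3] mov  r2, r5 -> r2=0xac
body[4] xor  r4, r5, r4 -> r4=0xb0
body[5] add  r5, r4, #16 -> r5=0xc0
body[6] add  r4, r5, r5 -> r4=0x80
body[7] add  r0, r5, #38 -> r0=0xe6
epilogue: pop r0=0x1e, sp=0xd3
r0 is callee-saved -> restored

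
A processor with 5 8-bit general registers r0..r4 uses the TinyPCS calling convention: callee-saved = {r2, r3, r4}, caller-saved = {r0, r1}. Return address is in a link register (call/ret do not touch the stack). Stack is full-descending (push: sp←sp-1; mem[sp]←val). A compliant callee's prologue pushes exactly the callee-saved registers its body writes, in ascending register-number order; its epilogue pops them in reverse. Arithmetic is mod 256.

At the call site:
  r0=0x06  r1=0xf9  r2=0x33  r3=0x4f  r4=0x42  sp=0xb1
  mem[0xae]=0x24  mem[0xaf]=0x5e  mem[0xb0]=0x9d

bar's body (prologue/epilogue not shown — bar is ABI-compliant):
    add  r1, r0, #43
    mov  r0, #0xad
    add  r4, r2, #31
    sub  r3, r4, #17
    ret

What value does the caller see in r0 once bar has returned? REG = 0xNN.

prologue: push r3 → mem[0xb0]=0x4f, sp=0xb0
prologue: push r4 → mem[0xaf]=0x42, sp=0xaf
body[0] add  r1, r0, #43 → r1=0x31
body[1] mov  r0, #0xad → r0=0xad
body[2] add  r4, r2, #31 → r4=0x52
body[3] sub  r3, r4, #17 → r3=0x41
epilogue: pop r4=0x42, sp=0xb0
epilogue: pop r3=0x4f, sp=0xb1
r0 is caller-saved → body value

REG = 0xad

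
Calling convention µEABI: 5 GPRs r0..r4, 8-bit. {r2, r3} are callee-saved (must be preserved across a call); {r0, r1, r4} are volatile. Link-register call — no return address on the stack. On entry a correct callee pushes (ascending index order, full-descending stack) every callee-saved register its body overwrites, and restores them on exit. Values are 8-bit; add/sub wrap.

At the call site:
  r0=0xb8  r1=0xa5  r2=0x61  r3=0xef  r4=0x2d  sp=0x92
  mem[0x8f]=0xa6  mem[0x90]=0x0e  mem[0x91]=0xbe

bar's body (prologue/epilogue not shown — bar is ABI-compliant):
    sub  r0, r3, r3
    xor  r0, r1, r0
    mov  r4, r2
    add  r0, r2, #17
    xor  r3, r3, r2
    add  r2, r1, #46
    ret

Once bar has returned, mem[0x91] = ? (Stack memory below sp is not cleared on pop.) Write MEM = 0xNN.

MEM = 0x61

prologue: push r2 → mem[0x91]=0x61, sp=0x91
prologue: push r3 → mem[0x90]=0xef, sp=0x90
body[0] sub  r0, r3, r3 → r0=0x00
body[1] xor  r0, r1, r0 → r0=0xa5
body[2] mov  r4, r2 → r4=0x61
body[3] add  r0, r2, #17 → r0=0x72
body[4] xor  r3, r3, r2 → r3=0x8e
body[5] add  r2, r1, #46 → r2=0xd3
epilogue: pop r3=0xef, sp=0x91
epilogue: pop r2=0x61, sp=0x92
prologue pushed ['r2', 'r3'] at ['0x91', '0x90']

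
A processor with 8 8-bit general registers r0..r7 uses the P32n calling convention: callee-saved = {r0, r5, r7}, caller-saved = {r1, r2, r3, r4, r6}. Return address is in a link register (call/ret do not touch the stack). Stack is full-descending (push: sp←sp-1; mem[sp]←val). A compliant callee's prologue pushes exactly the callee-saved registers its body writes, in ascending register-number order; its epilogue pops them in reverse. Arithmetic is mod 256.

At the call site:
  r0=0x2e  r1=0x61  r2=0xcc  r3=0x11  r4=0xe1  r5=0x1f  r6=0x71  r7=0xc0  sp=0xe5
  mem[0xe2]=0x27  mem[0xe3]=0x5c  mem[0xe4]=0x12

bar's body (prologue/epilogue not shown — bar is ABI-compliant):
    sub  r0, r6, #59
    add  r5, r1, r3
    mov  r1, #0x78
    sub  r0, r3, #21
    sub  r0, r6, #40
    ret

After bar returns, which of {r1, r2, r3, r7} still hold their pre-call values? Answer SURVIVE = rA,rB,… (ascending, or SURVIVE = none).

SURVIVE = r2,r3,r7

prologue: push r0 -> mem[0xe4]=0x2e, sp=0xe4
prologue: push r5 -> mem[0xe3]=0x1f, sp=0xe3
body[0] sub  r0, r6, #59 -> r0=0x36
body[1] add  r5, r1, r3 -> r5=0x72
body[2] mov  r1, #0x78 -> r1=0x78
body[3] sub  r0, r3, #21 -> r0=0xfc
body[4] sub  r0, r6, #40 -> r0=0x49
epilogue: pop r5=0x1f, sp=0xe4
epilogue: pop r0=0x2e, sp=0xe5
r1: caller-saved, written=True
r2: caller-saved, written=False
r3: caller-saved, written=False
r7: callee-saved, written=False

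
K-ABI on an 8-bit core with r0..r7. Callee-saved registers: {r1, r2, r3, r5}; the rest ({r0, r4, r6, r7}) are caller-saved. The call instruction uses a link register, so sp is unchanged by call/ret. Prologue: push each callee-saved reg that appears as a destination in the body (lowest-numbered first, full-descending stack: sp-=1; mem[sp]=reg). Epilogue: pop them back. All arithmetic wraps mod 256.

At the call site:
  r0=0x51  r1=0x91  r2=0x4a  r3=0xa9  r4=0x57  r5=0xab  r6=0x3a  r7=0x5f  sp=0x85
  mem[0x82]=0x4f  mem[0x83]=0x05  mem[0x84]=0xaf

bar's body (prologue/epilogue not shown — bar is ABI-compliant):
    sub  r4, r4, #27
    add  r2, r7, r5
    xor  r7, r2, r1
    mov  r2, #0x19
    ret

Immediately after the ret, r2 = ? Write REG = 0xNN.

prologue: push r2 -> mem[0x84]=0x4a, sp=0x84
body[0] sub  r4, r4, #27 -> r4=0x3c
body[1] add  r2, r7, r5 -> r2=0x0a
body[2] xor  r7, r2, r1 -> r7=0x9b
body[3] mov  r2, #0x19 -> r2=0x19
epilogue: pop r2=0x4a, sp=0x85
r2 is callee-saved -> restored

REG = 0x4a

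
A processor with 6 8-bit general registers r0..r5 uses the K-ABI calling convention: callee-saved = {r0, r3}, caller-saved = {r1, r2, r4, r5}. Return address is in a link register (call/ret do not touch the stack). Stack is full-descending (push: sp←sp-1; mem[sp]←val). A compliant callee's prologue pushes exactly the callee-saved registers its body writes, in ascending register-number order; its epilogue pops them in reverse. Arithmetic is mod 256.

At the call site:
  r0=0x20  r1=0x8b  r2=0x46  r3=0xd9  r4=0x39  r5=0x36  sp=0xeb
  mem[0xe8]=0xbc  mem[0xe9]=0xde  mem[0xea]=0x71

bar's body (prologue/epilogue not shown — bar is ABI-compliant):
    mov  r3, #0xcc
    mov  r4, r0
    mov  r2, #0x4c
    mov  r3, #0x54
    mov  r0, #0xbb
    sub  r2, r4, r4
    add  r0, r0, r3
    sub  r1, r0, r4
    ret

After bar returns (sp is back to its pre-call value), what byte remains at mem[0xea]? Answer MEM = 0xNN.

MEM = 0x20

prologue: push r0 → mem[0xea]=0x20, sp=0xea
prologue: push r3 → mem[0xe9]=0xd9, sp=0xe9
body[0] mov  r3, #0xcc → r3=0xcc
body[1] mov  r4, r0 → r4=0x20
body[2] mov  r2, #0x4c → r2=0x4c
body[3] mov  r3, #0x54 → r3=0x54
body[4] mov  r0, #0xbb → r0=0xbb
body[5] sub  r2, r4, r4 → r2=0x00
body[6] add  r0, r0, r3 → r0=0x0f
body[7] sub  r1, r0, r4 → r1=0xef
epilogue: pop r3=0xd9, sp=0xea
epilogue: pop r0=0x20, sp=0xeb
prologue pushed ['r0', 'r3'] at ['0xea', '0xe9']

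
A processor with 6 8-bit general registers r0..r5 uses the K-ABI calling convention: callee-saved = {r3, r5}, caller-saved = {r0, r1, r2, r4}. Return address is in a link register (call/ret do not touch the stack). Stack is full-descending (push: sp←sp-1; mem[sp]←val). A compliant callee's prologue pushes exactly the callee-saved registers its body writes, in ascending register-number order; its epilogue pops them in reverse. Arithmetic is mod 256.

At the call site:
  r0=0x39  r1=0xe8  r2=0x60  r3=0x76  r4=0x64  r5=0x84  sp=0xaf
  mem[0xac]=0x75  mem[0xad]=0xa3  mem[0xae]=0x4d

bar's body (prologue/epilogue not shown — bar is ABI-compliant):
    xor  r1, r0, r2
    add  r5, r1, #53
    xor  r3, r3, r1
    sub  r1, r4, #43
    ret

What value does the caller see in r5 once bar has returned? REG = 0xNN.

REG = 0x84

prologue: push r3 → mem[0xae]=0x76, sp=0xae
prologue: push r5 → mem[0xad]=0x84, sp=0xad
body[0] xor  r1, r0, r2 → r1=0x59
body[1] add  r5, r1, #53 → r5=0x8e
body[2] xor  r3, r3, r1 → r3=0x2f
body[3] sub  r1, r4, #43 → r1=0x39
epilogue: pop r5=0x84, sp=0xae
epilogue: pop r3=0x76, sp=0xaf
r5 is callee-saved → restored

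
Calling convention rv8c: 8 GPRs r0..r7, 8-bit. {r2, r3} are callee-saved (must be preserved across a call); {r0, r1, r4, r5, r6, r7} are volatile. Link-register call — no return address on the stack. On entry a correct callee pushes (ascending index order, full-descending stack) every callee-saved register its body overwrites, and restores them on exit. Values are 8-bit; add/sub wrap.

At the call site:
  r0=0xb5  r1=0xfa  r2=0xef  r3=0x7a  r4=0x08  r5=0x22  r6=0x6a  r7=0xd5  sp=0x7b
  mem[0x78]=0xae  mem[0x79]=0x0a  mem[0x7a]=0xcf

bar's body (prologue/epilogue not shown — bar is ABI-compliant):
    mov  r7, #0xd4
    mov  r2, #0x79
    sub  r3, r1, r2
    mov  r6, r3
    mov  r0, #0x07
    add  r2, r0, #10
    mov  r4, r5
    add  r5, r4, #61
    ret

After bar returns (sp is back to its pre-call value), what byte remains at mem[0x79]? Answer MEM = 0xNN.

MEM = 0x7a

prologue: push r2 -> mem[0x7a]=0xef, sp=0x7a
prologue: push r3 -> mem[0x79]=0x7a, sp=0x79
body[0] mov  r7, #0xd4 -> r7=0xd4
body[1] mov  r2, #0x79 -> r2=0x79
body[2] sub  r3, r1, r2 -> r3=0x81
body[3] mov  r6, r3 -> r6=0x81
body[4] mov  r0, #0x07 -> r0=0x07
body[5] add  r2, r0, #10 -> r2=0x11
body[6] mov  r4, r5 -> r4=0x22
body[7] add  r5, r4, #61 -> r5=0x5f
epilogue: pop r3=0x7a, sp=0x7a
epilogue: pop r2=0xef, sp=0x7b
prologue pushed ['r2', 'r3'] at ['0x7a', '0x79']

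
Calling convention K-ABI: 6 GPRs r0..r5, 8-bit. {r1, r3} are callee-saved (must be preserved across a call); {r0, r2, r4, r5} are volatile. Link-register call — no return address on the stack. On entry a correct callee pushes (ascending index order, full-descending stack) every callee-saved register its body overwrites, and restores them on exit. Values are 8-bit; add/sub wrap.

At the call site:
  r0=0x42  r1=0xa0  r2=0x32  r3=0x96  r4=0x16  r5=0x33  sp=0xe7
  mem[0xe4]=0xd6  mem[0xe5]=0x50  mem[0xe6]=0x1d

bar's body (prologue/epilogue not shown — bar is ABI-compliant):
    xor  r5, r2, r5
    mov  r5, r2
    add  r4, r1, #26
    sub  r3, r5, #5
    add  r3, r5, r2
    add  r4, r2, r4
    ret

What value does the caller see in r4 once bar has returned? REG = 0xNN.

prologue: push r3 -> mem[0xe6]=0x96, sp=0xe6
body[0] xor  r5, r2, r5 -> r5=0x01
body[1] mov  r5, r2 -> r5=0x32
body[2] add  r4, r1, #26 -> r4=0xba
body[3] sub  r3, r5, #5 -> r3=0x2d
body[4] add  r3, r5, r2 -> r3=0x64
body[5] add  r4, r2, r4 -> r4=0xec
epilogue: pop r3=0x96, sp=0xe7
r4 is caller-saved -> body value

REG = 0xec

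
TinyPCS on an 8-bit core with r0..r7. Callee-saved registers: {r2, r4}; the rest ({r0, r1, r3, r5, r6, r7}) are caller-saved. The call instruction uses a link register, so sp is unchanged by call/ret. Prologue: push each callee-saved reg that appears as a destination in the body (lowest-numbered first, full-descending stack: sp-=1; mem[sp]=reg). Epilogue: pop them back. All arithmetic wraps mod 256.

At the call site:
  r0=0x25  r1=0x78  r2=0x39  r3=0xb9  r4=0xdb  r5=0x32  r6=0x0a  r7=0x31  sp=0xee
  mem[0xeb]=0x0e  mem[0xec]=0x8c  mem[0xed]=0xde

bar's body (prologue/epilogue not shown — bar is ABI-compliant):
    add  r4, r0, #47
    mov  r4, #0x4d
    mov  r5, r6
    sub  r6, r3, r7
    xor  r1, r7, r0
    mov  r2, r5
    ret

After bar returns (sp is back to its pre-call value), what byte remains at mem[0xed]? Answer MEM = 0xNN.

MEM = 0x39

prologue: push r2 -> mem[0xed]=0x39, sp=0xed
prologue: push r4 -> mem[0xec]=0xdb, sp=0xec
body[0] add  r4, r0, #47 -> r4=0x54
body[1] mov  r4, #0x4d -> r4=0x4d
body[2] mov  r5, r6 -> r5=0x0a
body[3] sub  r6, r3, r7 -> r6=0x88
body[4] xor  r1, r7, r0 -> r1=0x14
body[5] mov  r2, r5 -> r2=0x0a
epilogue: pop r4=0xdb, sp=0xed
epilogue: pop r2=0x39, sp=0xee
prologue pushed ['r2', 'r4'] at ['0xed', '0xec']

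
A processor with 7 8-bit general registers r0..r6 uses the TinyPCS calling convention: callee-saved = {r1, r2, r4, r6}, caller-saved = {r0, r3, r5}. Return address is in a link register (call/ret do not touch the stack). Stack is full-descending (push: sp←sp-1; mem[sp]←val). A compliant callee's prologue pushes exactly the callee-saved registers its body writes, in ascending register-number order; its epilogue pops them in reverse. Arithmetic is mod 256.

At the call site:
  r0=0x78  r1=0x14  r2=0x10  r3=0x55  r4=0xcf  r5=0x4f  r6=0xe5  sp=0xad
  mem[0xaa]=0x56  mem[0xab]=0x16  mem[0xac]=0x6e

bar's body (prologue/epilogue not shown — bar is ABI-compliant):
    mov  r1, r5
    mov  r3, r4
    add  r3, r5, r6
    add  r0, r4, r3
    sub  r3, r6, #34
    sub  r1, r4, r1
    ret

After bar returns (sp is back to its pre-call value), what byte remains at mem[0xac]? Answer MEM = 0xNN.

prologue: push r1 → mem[0xac]=0x14, sp=0xac
body[0] mov  r1, r5 → r1=0x4f
body[1] mov  r3, r4 → r3=0xcf
body[2] add  r3, r5, r6 → r3=0x34
body[3] add  r0, r4, r3 → r0=0x03
body[4] sub  r3, r6, #34 → r3=0xc3
body[5] sub  r1, r4, r1 → r1=0x80
epilogue: pop r1=0x14, sp=0xad
prologue pushed ['r1'] at ['0xac']

MEM = 0x14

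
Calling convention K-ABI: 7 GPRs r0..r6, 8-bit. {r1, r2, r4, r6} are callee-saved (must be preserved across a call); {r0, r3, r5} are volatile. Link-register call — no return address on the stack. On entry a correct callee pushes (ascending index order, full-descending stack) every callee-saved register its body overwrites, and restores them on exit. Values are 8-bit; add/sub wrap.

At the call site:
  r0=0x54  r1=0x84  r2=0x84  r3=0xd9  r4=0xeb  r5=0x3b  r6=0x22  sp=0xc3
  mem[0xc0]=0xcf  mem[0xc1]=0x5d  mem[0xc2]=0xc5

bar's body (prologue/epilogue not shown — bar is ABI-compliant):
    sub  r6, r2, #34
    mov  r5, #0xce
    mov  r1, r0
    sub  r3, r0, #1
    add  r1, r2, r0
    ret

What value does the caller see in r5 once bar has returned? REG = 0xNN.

prologue: push r1 → mem[0xc2]=0x84, sp=0xc2
prologue: push r6 → mem[0xc1]=0x22, sp=0xc1
body[0] sub  r6, r2, #34 → r6=0x62
body[1] mov  r5, #0xce → r5=0xce
body[2] mov  r1, r0 → r1=0x54
body[3] sub  r3, r0, #1 → r3=0x53
body[4] add  r1, r2, r0 → r1=0xd8
epilogue: pop r6=0x22, sp=0xc2
epilogue: pop r1=0x84, sp=0xc3
r5 is caller-saved → body value

REG = 0xce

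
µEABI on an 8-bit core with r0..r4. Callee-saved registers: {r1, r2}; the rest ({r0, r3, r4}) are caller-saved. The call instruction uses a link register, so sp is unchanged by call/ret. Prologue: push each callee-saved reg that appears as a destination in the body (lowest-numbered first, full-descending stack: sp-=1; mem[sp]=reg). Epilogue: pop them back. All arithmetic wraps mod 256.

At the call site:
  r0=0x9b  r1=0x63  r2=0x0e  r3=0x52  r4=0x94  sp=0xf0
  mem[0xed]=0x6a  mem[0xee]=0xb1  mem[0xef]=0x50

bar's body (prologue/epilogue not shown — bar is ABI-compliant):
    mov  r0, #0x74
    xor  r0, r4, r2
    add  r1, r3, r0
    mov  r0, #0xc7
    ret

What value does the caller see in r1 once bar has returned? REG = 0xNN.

prologue: push r1 → mem[0xef]=0x63, sp=0xef
body[0] mov  r0, #0x74 → r0=0x74
body[1] xor  r0, r4, r2 → r0=0x9a
body[2] add  r1, r3, r0 → r1=0xec
body[3] mov  r0, #0xc7 → r0=0xc7
epilogue: pop r1=0x63, sp=0xf0
r1 is callee-saved → restored

REG = 0x63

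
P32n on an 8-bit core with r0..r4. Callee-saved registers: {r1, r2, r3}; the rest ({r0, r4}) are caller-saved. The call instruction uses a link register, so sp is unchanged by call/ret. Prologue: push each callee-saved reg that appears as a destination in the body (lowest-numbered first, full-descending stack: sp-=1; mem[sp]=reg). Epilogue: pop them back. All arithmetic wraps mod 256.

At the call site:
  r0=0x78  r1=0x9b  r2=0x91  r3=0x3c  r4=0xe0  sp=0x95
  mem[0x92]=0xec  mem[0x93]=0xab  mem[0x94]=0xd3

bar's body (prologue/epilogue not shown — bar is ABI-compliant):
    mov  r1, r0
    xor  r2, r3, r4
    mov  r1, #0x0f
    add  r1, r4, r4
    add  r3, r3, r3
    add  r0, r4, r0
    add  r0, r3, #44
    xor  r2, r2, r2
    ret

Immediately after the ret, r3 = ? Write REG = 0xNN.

REG = 0x3c

prologue: push r1 -> mem[0x94]=0x9b, sp=0x94
prologue: push r2 -> mem[0x93]=0x91, sp=0x93
prologue: push r3 -> mem[0x92]=0x3c, sp=0x92
body[0] mov  r1, r0 -> r1=0x78
body[1] xor  r2, r3, r4 -> r2=0xdc
body[2] mov  r1, #0x0f -> r1=0x0f
body[3] add  r1, r4, r4 -> r1=0xc0
body[4] add  r3, r3, r3 -> r3=0x78
body[5] add  r0, r4, r0 -> r0=0x58
body[6] add  r0, r3, #44 -> r0=0xa4
body[7] xor  r2, r2, r2 -> r2=0x00
epilogue: pop r3=0x3c, sp=0x93
epilogue: pop r2=0x91, sp=0x94
epilogue: pop r1=0x9b, sp=0x95
r3 is callee-saved -> restored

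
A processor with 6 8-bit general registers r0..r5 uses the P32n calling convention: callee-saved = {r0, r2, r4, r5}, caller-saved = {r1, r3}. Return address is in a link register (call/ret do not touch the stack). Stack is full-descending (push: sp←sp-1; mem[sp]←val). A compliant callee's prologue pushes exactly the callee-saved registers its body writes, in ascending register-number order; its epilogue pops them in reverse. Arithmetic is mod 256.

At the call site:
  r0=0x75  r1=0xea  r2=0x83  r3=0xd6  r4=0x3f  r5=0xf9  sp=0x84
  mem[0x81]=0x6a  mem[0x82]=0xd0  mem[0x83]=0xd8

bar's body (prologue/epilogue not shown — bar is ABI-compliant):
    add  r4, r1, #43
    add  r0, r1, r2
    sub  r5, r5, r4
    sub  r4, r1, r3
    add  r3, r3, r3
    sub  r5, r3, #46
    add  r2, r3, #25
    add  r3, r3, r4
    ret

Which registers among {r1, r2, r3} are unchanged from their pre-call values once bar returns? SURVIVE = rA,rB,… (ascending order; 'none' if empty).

SURVIVE = r1,r2

prologue: push r0 → mem[0x83]=0x75, sp=0x83
prologue: push r2 → mem[0x82]=0x83, sp=0x82
prologue: push r4 → mem[0x81]=0x3f, sp=0x81
prologue: push r5 → mem[0x80]=0xf9, sp=0x80
body[0] add  r4, r1, #43 → r4=0x15
body[1] add  r0, r1, r2 → r0=0x6d
body[2] sub  r5, r5, r4 → r5=0xe4
body[3] sub  r4, r1, r3 → r4=0x14
body[4] add  r3, r3, r3 → r3=0xac
body[5] sub  r5, r3, #46 → r5=0x7e
body[6] add  r2, r3, #25 → r2=0xc5
body[7] add  r3, r3, r4 → r3=0xc0
epilogue: pop r5=0xf9, sp=0x81
epilogue: pop r4=0x3f, sp=0x82
epilogue: pop r2=0x83, sp=0x83
epilogue: pop r0=0x75, sp=0x84
r1: caller-saved, written=False
r2: callee-saved, written=True
r3: caller-saved, written=True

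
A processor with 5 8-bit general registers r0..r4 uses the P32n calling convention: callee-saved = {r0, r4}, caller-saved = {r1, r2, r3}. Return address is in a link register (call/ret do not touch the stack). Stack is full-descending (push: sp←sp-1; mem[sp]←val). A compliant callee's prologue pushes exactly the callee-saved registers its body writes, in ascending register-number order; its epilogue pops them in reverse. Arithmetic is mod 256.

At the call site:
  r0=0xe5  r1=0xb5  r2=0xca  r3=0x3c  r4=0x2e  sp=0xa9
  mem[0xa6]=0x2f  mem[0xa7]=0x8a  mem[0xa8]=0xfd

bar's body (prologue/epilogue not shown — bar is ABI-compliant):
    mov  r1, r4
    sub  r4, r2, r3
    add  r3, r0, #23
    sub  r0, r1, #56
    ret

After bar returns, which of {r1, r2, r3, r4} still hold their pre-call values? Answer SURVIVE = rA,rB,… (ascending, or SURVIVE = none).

SURVIVE = r2,r4

prologue: push r0 → mem[0xa8]=0xe5, sp=0xa8
prologue: push r4 → mem[0xa7]=0x2e, sp=0xa7
body[0] mov  r1, r4 → r1=0x2e
body[1] sub  r4, r2, r3 → r4=0x8e
body[2] add  r3, r0, #23 → r3=0xfc
body[3] sub  r0, r1, #56 → r0=0xf6
epilogue: pop r4=0x2e, sp=0xa8
epilogue: pop r0=0xe5, sp=0xa9
r1: caller-saved, written=True
r2: caller-saved, written=False
r3: caller-saved, written=True
r4: callee-saved, written=True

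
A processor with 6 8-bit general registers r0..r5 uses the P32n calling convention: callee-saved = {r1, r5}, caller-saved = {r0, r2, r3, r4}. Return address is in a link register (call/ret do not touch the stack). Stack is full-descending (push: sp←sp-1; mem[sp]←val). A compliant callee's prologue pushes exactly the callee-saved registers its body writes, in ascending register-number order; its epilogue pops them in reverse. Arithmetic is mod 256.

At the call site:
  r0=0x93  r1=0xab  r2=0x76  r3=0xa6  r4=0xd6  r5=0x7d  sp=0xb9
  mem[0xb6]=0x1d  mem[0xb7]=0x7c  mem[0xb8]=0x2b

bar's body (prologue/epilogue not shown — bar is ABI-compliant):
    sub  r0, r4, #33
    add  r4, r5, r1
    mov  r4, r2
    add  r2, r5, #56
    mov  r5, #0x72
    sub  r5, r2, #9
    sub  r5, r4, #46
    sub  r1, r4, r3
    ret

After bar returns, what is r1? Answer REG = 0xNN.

REG = 0xab

prologue: push r1 → mem[0xb8]=0xab, sp=0xb8
prologue: push r5 → mem[0xb7]=0x7d, sp=0xb7
body[0] sub  r0, r4, #33 → r0=0xb5
body[1] add  r4, r5, r1 → r4=0x28
body[2] mov  r4, r2 → r4=0x76
body[3] add  r2, r5, #56 → r2=0xb5
body[4] mov  r5, #0x72 → r5=0x72
body[5] sub  r5, r2, #9 → r5=0xac
body[6] sub  r5, r4, #46 → r5=0x48
body[7] sub  r1, r4, r3 → r1=0xd0
epilogue: pop r5=0x7d, sp=0xb8
epilogue: pop r1=0xab, sp=0xb9
r1 is callee-saved → restored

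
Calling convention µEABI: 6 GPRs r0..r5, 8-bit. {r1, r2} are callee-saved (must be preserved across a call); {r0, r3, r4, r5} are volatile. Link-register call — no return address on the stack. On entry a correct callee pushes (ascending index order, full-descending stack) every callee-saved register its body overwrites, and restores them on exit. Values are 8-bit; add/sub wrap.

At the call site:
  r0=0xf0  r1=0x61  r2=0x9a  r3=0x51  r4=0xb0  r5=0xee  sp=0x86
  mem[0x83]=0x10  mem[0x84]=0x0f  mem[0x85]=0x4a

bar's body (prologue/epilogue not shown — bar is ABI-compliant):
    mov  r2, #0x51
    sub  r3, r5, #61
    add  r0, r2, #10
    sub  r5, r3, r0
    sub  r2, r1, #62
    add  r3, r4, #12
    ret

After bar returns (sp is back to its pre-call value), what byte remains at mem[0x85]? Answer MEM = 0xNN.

MEM = 0x9a

prologue: push r2 -> mem[0x85]=0x9a, sp=0x85
body[0] mov  r2, #0x51 -> r2=0x51
body[1] sub  r3, r5, #61 -> r3=0xb1
body[2] add  r0, r2, #10 -> r0=0x5b
body[3] sub  r5, r3, r0 -> r5=0x56
body[4] sub  r2, r1, #62 -> r2=0x23
body[5] add  r3, r4, #12 -> r3=0xbc
epilogue: pop r2=0x9a, sp=0x86
prologue pushed ['r2'] at ['0x85']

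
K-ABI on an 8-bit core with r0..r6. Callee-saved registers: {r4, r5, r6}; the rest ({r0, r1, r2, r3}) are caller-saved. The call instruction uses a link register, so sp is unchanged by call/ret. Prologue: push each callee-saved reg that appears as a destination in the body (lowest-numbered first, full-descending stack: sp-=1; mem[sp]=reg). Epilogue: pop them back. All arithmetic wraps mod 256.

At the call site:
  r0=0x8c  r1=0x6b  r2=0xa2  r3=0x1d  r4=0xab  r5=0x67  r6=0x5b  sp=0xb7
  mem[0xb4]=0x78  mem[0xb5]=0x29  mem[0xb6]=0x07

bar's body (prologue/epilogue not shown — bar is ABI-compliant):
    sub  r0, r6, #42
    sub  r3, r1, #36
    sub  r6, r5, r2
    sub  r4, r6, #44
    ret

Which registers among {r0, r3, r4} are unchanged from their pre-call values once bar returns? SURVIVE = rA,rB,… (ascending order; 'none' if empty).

prologue: push r4 → mem[0xb6]=0xab, sp=0xb6
prologue: push r6 → mem[0xb5]=0x5b, sp=0xb5
body[0] sub  r0, r6, #42 → r0=0x31
body[1] sub  r3, r1, #36 → r3=0x47
body[2] sub  r6, r5, r2 → r6=0xc5
body[3] sub  r4, r6, #44 → r4=0x99
epilogue: pop r6=0x5b, sp=0xb6
epilogue: pop r4=0xab, sp=0xb7
r0: caller-saved, written=True
r3: caller-saved, written=True
r4: callee-saved, written=True

SURVIVE = r4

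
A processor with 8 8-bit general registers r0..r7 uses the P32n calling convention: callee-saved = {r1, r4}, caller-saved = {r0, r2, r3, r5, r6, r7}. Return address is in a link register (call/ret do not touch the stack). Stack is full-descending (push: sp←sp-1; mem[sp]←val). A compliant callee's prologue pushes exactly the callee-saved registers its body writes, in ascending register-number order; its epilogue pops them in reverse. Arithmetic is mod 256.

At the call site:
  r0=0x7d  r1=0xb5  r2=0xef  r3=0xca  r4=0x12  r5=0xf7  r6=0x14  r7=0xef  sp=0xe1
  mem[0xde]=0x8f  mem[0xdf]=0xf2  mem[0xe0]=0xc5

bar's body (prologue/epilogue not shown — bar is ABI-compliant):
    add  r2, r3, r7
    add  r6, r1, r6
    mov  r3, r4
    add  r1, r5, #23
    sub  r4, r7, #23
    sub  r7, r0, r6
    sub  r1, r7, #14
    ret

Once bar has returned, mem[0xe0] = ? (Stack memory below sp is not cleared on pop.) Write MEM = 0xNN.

prologue: push r1 → mem[0xe0]=0xb5, sp=0xe0
prologue: push r4 → mem[0xdf]=0x12, sp=0xdf
body[0] add  r2, r3, r7 → r2=0xb9
body[1] add  r6, r1, r6 → r6=0xc9
body[2] mov  r3, r4 → r3=0x12
body[3] add  r1, r5, #23 → r1=0x0e
body[4] sub  r4, r7, #23 → r4=0xd8
body[5] sub  r7, r0, r6 → r7=0xb4
body[6] sub  r1, r7, #14 → r1=0xa6
epilogue: pop r4=0x12, sp=0xe0
epilogue: pop r1=0xb5, sp=0xe1
prologue pushed ['r1', 'r4'] at ['0xe0', '0xdf']

MEM = 0xb5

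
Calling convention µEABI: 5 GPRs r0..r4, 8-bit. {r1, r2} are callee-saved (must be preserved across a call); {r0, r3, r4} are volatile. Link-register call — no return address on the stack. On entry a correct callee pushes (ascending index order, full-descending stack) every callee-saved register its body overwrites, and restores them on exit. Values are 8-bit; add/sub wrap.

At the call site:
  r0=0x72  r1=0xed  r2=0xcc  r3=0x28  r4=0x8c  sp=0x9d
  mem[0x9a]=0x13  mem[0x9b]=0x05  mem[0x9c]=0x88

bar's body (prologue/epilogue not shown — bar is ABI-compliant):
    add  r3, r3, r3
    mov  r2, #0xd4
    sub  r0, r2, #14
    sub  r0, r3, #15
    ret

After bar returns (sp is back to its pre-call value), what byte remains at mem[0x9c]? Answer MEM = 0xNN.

MEM = 0xcc

prologue: push r2 → mem[0x9c]=0xcc, sp=0x9c
body[0] add  r3, r3, r3 → r3=0x50
body[1] mov  r2, #0xd4 → r2=0xd4
body[2] sub  r0, r2, #14 → r0=0xc6
body[3] sub  r0, r3, #15 → r0=0x41
epilogue: pop r2=0xcc, sp=0x9d
prologue pushed ['r2'] at ['0x9c']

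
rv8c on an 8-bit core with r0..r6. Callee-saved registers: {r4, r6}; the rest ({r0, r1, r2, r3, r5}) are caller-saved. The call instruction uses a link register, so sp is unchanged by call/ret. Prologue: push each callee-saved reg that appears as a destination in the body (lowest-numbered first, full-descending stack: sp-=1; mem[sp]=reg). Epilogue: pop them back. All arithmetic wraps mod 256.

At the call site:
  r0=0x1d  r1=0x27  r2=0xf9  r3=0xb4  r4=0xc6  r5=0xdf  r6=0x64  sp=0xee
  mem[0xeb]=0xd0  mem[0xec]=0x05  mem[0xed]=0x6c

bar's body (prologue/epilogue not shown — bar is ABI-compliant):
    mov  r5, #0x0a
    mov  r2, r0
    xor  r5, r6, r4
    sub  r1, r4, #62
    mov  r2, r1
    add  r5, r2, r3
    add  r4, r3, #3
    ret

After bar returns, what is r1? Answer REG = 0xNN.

REG = 0x88

prologue: push r4 -> mem[0xed]=0xc6, sp=0xed
body[0] mov  r5, #0x0a -> r5=0x0a
body[1] mov  r2, r0 -> r2=0x1d
body[2] xor  r5, r6, r4 -> r5=0xa2
body[3] sub  r1, r4, #62 -> r1=0x88
body[4] mov  r2, r1 -> r2=0x88
body[5] add  r5, r2, r3 -> r5=0x3c
body[6] add  r4, r3, #3 -> r4=0xb7
epilogue: pop r4=0xc6, sp=0xee
r1 is caller-saved -> body value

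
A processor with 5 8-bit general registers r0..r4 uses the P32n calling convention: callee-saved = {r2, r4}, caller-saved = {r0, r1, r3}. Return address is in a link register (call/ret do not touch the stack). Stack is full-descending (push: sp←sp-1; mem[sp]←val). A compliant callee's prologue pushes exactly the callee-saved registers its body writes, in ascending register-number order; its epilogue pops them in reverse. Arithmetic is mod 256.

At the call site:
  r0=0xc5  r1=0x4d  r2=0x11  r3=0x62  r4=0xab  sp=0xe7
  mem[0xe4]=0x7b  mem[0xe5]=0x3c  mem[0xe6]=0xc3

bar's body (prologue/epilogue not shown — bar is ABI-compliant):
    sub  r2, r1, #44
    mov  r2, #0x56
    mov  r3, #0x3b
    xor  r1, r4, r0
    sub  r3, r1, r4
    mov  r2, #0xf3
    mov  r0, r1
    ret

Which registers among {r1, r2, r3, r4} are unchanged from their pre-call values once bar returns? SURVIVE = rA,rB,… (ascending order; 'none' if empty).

prologue: push r2 -> mem[0xe6]=0x11, sp=0xe6
body[0] sub  r2, r1, #44 -> r2=0x21
body[1] mov  r2, #0x56 -> r2=0x56
body[2] mov  r3, #0x3b -> r3=0x3b
body[3] xor  r1, r4, r0 -> r1=0x6e
body[4] sub  r3, r1, r4 -> r3=0xc3
body[5] mov  r2, #0xf3 -> r2=0xf3
body[6] mov  r0, r1 -> r0=0x6e
epilogue: pop r2=0x11, sp=0xe7
r1: caller-saved, written=True
r2: callee-saved, written=True
r3: caller-saved, written=True
r4: callee-saved, written=False

SURVIVE = r2,r4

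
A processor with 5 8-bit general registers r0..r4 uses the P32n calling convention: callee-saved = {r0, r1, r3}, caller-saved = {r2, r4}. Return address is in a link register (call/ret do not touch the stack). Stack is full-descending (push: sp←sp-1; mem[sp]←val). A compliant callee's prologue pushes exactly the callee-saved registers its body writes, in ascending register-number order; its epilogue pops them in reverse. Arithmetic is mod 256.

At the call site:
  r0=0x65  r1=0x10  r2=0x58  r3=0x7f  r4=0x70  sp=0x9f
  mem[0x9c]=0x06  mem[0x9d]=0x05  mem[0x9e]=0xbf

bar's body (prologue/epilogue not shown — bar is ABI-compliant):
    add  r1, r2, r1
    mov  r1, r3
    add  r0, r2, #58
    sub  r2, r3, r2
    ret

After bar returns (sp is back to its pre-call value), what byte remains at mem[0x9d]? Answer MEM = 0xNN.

prologue: push r0 → mem[0x9e]=0x65, sp=0x9e
prologue: push r1 → mem[0x9d]=0x10, sp=0x9d
body[0] add  r1, r2, r1 → r1=0x68
body[1] mov  r1, r3 → r1=0x7f
body[2] add  r0, r2, #58 → r0=0x92
body[3] sub  r2, r3, r2 → r2=0x27
epilogue: pop r1=0x10, sp=0x9e
epilogue: pop r0=0x65, sp=0x9f
prologue pushed ['r0', 'r1'] at ['0x9e', '0x9d']

MEM = 0x10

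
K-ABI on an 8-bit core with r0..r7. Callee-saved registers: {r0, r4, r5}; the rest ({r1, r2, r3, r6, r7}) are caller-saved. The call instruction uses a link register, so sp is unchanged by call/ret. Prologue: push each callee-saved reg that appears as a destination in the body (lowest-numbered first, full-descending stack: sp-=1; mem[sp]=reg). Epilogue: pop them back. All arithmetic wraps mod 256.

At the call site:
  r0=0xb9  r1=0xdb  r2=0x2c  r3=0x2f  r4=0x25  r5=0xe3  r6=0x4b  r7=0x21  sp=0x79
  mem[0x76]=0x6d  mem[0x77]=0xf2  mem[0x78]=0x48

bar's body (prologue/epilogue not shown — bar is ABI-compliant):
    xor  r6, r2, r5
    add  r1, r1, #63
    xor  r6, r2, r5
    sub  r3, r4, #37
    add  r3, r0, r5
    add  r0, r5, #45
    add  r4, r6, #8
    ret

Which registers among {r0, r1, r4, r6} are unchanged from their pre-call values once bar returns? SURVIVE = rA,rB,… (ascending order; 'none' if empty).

prologue: push r0 → mem[0x78]=0xb9, sp=0x78
prologue: push r4 → mem[0x77]=0x25, sp=0x77
body[0] xor  r6, r2, r5 → r6=0xcf
body[1] add  r1, r1, #63 → r1=0x1a
body[2] xor  r6, r2, r5 → r6=0xcf
body[3] sub  r3, r4, #37 → r3=0x00
body[4] add  r3, r0, r5 → r3=0x9c
body[5] add  r0, r5, #45 → r0=0x10
body[6] add  r4, r6, #8 → r4=0xd7
epilogue: pop r4=0x25, sp=0x78
epilogue: pop r0=0xb9, sp=0x79
r0: callee-saved, written=True
r1: caller-saved, written=True
r4: callee-saved, written=True
r6: caller-saved, written=True

SURVIVE = r0,r4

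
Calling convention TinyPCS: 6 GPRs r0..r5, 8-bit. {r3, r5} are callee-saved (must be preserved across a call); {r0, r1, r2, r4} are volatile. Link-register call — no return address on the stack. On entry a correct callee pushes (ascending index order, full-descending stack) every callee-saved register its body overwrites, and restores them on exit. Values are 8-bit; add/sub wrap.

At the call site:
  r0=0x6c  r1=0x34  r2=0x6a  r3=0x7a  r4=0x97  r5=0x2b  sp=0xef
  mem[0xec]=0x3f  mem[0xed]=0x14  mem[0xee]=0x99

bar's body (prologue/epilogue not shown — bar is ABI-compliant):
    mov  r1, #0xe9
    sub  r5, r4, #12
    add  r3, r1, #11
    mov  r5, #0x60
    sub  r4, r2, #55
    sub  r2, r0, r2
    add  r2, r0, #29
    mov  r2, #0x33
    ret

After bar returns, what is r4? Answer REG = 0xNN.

prologue: push r3 → mem[0xee]=0x7a, sp=0xee
prologue: push r5 → mem[0xed]=0x2b, sp=0xed
body[0] mov  r1, #0xe9 → r1=0xe9
body[1] sub  r5, r4, #12 → r5=0x8b
body[2] add  r3, r1, #11 → r3=0xf4
body[3] mov  r5, #0x60 → r5=0x60
body[4] sub  r4, r2, #55 → r4=0x33
body[5] sub  r2, r0, r2 → r2=0x02
body[6] add  r2, r0, #29 → r2=0x89
body[7] mov  r2, #0x33 → r2=0x33
epilogue: pop r5=0x2b, sp=0xee
epilogue: pop r3=0x7a, sp=0xef
r4 is caller-saved → body value

REG = 0x33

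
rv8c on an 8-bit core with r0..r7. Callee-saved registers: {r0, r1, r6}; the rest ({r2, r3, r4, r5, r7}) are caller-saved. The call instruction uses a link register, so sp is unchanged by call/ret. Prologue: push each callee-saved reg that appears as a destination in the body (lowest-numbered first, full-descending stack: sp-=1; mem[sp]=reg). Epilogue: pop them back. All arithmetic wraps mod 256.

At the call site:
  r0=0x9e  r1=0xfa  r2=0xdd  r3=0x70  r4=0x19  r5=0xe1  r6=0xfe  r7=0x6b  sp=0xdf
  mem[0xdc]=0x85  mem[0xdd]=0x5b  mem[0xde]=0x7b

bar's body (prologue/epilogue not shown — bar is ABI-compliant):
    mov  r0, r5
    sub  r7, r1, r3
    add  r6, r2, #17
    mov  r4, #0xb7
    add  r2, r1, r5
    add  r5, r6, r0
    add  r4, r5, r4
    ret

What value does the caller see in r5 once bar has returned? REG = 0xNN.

REG = 0xcf

prologue: push r0 → mem[0xde]=0x9e, sp=0xde
prologue: push r6 → mem[0xdd]=0xfe, sp=0xdd
body[0] mov  r0, r5 → r0=0xe1
body[1] sub  r7, r1, r3 → r7=0x8a
body[2] add  r6, r2, #17 → r6=0xee
body[3] mov  r4, #0xb7 → r4=0xb7
body[4] add  r2, r1, r5 → r2=0xdb
body[5] add  r5, r6, r0 → r5=0xcf
body[6] add  r4, r5, r4 → r4=0x86
epilogue: pop r6=0xfe, sp=0xde
epilogue: pop r0=0x9e, sp=0xdf
r5 is caller-saved → body value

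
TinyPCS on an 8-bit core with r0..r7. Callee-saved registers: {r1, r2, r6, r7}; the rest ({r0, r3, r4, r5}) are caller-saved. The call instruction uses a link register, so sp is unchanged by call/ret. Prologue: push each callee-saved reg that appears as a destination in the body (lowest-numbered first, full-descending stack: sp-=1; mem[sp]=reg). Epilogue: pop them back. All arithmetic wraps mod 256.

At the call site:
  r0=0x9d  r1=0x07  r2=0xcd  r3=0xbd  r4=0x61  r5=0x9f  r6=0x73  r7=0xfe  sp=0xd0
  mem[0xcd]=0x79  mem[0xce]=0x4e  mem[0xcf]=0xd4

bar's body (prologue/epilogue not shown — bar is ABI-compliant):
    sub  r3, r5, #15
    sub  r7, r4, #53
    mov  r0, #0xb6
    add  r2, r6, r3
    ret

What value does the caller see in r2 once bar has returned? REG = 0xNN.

REG = 0xcd

prologue: push r2 → mem[0xcf]=0xcd, sp=0xcf
prologue: push r7 → mem[0xce]=0xfe, sp=0xce
body[0] sub  r3, r5, #15 → r3=0x90
body[1] sub  r7, r4, #53 → r7=0x2c
body[2] mov  r0, #0xb6 → r0=0xb6
body[3] add  r2, r6, r3 → r2=0x03
epilogue: pop r7=0xfe, sp=0xcf
epilogue: pop r2=0xcd, sp=0xd0
r2 is callee-saved → restored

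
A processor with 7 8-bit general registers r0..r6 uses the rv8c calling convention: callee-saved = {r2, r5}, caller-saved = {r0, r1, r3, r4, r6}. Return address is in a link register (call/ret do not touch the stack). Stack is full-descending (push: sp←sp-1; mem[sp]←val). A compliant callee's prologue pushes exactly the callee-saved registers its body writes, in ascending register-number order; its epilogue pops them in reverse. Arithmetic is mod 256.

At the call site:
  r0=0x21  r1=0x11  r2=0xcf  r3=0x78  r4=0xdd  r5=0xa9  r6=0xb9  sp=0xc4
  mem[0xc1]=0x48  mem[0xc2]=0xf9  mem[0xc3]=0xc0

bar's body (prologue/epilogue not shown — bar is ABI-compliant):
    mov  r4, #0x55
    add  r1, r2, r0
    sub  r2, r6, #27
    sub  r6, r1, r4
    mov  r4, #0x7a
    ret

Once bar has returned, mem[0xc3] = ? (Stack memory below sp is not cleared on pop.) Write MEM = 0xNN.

MEM = 0xcf

prologue: push r2 → mem[0xc3]=0xcf, sp=0xc3
body[0] mov  r4, #0x55 → r4=0x55
body[1] add  r1, r2, r0 → r1=0xf0
body[2] sub  r2, r6, #27 → r2=0x9e
body[3] sub  r6, r1, r4 → r6=0x9b
body[4] mov  r4, #0x7a → r4=0x7a
epilogue: pop r2=0xcf, sp=0xc4
prologue pushed ['r2'] at ['0xc3']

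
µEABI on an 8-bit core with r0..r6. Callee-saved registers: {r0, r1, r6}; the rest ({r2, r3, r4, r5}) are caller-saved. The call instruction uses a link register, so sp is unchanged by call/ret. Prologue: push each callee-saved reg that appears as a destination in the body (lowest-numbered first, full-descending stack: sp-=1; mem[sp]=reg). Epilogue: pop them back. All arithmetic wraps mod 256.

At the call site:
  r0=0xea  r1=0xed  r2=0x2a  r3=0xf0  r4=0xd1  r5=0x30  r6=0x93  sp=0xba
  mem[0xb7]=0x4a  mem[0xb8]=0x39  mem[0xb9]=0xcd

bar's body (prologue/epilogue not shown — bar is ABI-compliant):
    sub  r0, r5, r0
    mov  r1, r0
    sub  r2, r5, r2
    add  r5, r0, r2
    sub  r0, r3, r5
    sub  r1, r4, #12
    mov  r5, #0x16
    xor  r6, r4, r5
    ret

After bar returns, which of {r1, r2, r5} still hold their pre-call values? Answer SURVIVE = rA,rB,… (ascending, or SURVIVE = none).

SURVIVE = r1

prologue: push r0 → mem[0xb9]=0xea, sp=0xb9
prologue: push r1 → mem[0xb8]=0xed, sp=0xb8
prologue: push r6 → mem[0xb7]=0x93, sp=0xb7
body[0] sub  r0, r5, r0 → r0=0x46
body[1] mov  r1, r0 → r1=0x46
body[2] sub  r2, r5, r2 → r2=0x06
body[3] add  r5, r0, r2 → r5=0x4c
body[4] sub  r0, r3, r5 → r0=0xa4
body[5] sub  r1, r4, #12 → r1=0xc5
body[6] mov  r5, #0x16 → r5=0x16
body[7] xor  r6, r4, r5 → r6=0xc7
epilogue: pop r6=0x93, sp=0xb8
epilogue: pop r1=0xed, sp=0xb9
epilogue: pop r0=0xea, sp=0xba
r1: callee-saved, written=True
r2: caller-saved, written=True
r5: caller-saved, written=True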